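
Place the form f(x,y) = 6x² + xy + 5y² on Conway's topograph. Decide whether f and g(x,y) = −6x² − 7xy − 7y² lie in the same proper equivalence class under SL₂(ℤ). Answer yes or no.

D₁ = -119, D₂ = -119
f: flip: (6,1,5)→(5,-1,6)
f: reduced (well bottom): (5,-1,6) with a≤c, −a<b≤a
g is negative-definite; reduce −g:
−g: translate: b→-5 (≡7 mod 12), so (6,7,7)→(6,-5,6)
−g: flip: (6,-5,6)→(6,5,6)
−g: reduced (well bottom): (6,5,6) with a≤c, −a<b≤a
flip sign back: reduced form of g is (-6,-5,-6)
reduced forms (5, -1, 6) vs (-6, -5, -6) ⇒ inequivalent

no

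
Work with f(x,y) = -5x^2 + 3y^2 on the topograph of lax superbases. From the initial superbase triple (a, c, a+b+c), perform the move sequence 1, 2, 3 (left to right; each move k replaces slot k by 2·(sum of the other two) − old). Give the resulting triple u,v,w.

start (-5,3,-2) = (f(1,0),f(0,1),f(1,1))
replace slot 1: 2·(3+(-2)) − (-5) = 7 → (7,3,-2)
replace slot 2: 2·(7+(-2)) − 3 = 7 → (7,7,-2)
replace slot 3: 2·(7+7) − (-2) = 30 → (7,7,30)

7,7,30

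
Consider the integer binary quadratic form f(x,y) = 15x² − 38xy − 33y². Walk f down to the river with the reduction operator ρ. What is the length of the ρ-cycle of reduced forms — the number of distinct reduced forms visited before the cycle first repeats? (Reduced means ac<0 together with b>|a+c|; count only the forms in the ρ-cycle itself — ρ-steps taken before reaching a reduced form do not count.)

D = 3424, ⌊√D⌋ = 58
descent: ρ → (-33,38,15)  [lands on river]
river: ρ → (15,52,-12)
river: ρ → (-12,44,31)
river: ρ → (31,18,-25)
river: ρ → (-25,32,24)
river: ρ → (24,16,-33)
river: ρ → (-33,50,7)
river: ρ → (7,48,-40)
river: ρ → (-40,32,15)
river: ρ → (15,58,-1)
river: ρ → (-1,58,15)
river: ρ → (15,32,-40)
river: ρ → (-40,48,7)
river: ρ → (7,50,-33)
river: ρ → (-33,16,24)
river: ρ → (24,32,-25)
river: ρ → (-25,18,31)
river: ρ → (31,44,-12)
river: ρ → (-12,52,15)
river: ρ → (15,38,-33)
river: ρ → (-33,28,20)
river: ρ → (20,52,-9)
river: ρ → (-9,56,8)
river: ρ → (8,56,-9)
river: ρ → (-9,52,20)
river: ρ → (20,28,-33)
ρ-cycle length = 26 (tail of 1 descent step not counted)

26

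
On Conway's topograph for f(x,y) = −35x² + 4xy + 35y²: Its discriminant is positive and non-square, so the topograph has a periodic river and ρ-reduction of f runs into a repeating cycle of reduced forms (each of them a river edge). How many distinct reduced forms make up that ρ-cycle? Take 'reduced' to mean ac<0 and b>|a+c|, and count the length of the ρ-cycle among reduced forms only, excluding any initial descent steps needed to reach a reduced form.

D = 4916, ⌊√D⌋ = 70
river: ρ → (35,66,-4)
river: ρ → (-4,70,1)
river: ρ → (1,70,-4)
river: ρ → (-4,66,35)
river: ρ → (35,4,-35)
river: ρ → (-35,66,4)
river: ρ → (4,70,-1)
river: ρ → (-1,70,4)
river: ρ → (4,66,-35)
river: ρ → (-35,4,35)
ρ-cycle length = 10 (tail of 0 descent steps not counted)

10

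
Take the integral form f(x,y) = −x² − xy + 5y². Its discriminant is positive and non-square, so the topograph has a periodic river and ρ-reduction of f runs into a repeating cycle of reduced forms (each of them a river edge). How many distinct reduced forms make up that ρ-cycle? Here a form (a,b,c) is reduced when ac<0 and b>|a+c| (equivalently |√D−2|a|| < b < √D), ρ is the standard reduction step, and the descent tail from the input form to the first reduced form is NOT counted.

D = 21, ⌊√D⌋ = 4
descent: ρ → (5,1,-1)
descent: ρ → (-1,3,3)  [lands on river]
river: ρ → (3,3,-1)
ρ-cycle length = 2 (tail of 2 descent steps not counted)

2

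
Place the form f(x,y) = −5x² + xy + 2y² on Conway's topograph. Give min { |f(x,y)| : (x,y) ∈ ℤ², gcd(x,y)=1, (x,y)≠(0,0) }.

descent: ρ → (2,3,-4)  [lands on river]
river: ρ → (-4,5,1)
river: ρ → (1,5,-4)
river: ρ → (-4,3,2)
river: ρ → (2,5,-2)
river: ρ → (-2,3,4)
river: ρ → (4,5,-1)
river: ρ → (-1,5,4)
river: ρ → (4,3,-2)
river: ρ → (-2,5,2)
closes: descent 1, river 10
min |a| on river = 1

1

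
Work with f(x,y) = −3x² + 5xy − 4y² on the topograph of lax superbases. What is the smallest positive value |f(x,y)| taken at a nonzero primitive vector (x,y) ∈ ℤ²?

translate: b→1 (≡-5 mod 6), so (3,-5,4)→(3,1,2)
flip: (3,1,2)→(2,-1,3)
reduced (well bottom): (2,-1,3) with a≤c, −a<b≤a
well minimum |f| = |-2| = 2 (negative-definite)

2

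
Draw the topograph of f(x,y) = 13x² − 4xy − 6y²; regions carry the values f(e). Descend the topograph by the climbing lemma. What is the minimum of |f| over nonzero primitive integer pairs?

descent: ρ → (-6,16,3)  [lands on river]
river: ρ → (3,14,-11)
river: ρ → (-11,8,6)
river: ρ → (6,16,-3)
river: ρ → (-3,14,11)
river: ρ → (11,8,-6)
closes: descent 1, river 6
min |a| on river = 3

3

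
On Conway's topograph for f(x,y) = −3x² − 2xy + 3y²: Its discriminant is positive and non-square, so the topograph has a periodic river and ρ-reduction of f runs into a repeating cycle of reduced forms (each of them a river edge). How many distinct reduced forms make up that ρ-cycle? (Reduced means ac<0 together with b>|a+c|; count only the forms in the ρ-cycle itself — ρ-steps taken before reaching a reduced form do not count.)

D = 40, ⌊√D⌋ = 6
descent: ρ → (3,2,-3)  [lands on river]
river: ρ → (-3,4,2)
river: ρ → (2,4,-3)
river: ρ → (-3,2,3)
river: ρ → (3,4,-2)
river: ρ → (-2,4,3)
ρ-cycle length = 6 (tail of 1 descent step not counted)

6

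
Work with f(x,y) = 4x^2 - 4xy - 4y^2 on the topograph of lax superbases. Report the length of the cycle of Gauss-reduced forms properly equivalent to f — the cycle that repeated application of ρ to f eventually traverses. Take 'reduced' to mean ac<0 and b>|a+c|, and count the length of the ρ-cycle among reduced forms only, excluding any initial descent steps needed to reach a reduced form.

D = 80, ⌊√D⌋ = 8
descent: ρ → (-4,4,4)  [lands on river]
river: ρ → (4,4,-4)
ρ-cycle length = 2 (tail of 1 descent step not counted)

2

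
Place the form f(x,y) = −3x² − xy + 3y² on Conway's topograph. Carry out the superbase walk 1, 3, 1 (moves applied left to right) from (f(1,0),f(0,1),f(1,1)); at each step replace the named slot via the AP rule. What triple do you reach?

start (-3,3,-1) = (f(1,0),f(0,1),f(1,1))
replace slot 1: 2·(3+(-1)) − (-3) = 7 → (7,3,-1)
replace slot 3: 2·(7+3) − (-1) = 21 → (7,3,21)
replace slot 1: 2·(3+21) − 7 = 41 → (41,3,21)

41,3,21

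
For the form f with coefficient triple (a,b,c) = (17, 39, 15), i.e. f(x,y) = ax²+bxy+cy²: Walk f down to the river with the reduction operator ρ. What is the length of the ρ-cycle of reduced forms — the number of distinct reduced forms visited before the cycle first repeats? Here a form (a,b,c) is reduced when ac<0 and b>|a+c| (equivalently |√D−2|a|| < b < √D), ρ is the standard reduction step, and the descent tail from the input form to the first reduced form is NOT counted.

D = 501, ⌊√D⌋ = 22
descent: ρ → (15,21,-1)  [lands on river]
river: ρ → (-1,21,15)
river: ρ → (15,9,-7)
river: ρ → (-7,19,5)
river: ρ → (5,21,-3)
river: ρ → (-3,21,5)
river: ρ → (5,19,-7)
river: ρ → (-7,9,15)
ρ-cycle length = 8 (tail of 1 descent step not counted)

8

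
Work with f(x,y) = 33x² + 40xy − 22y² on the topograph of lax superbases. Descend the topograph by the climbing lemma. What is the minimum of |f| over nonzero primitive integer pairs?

river: ρ → (-22,48,25)
river: ρ → (25,52,-18)
river: ρ → (-18,56,19)
river: ρ → (19,58,-15)
river: ρ → (-15,62,11)
river: ρ → (11,48,-50)
river: ρ → (-50,52,9)
river: ρ → (9,56,-38)
river: ρ → (-38,20,27)
river: ρ → (27,34,-31)
river: ρ → (-31,28,30)
river: ρ → (30,32,-29)
river: ρ → (-29,26,33)
river: ρ → (33,40,-22)
closes: descent 0, river 14
min |a| on river = 9

9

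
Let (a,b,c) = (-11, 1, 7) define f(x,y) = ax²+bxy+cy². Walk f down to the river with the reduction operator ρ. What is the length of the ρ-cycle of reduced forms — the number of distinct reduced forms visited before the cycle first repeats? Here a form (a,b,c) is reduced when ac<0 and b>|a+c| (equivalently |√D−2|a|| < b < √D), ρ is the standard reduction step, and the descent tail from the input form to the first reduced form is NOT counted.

D = 309, ⌊√D⌋ = 17
descent: ρ → (7,13,-5)  [lands on river]
river: ρ → (-5,17,1)
river: ρ → (1,17,-5)
river: ρ → (-5,13,7)
river: ρ → (7,15,-3)
river: ρ → (-3,15,7)
ρ-cycle length = 6 (tail of 1 descent step not counted)

6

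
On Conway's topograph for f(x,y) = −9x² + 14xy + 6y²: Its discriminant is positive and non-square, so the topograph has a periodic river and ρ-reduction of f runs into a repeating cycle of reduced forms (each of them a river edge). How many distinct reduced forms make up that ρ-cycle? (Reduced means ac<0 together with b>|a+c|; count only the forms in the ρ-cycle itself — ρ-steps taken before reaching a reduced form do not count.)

D = 412, ⌊√D⌋ = 20
river: ρ → (6,10,-13)
river: ρ → (-13,16,3)
river: ρ → (3,20,-1)
river: ρ → (-1,20,3)
river: ρ → (3,16,-13)
river: ρ → (-13,10,6)
river: ρ → (6,14,-9)
river: ρ → (-9,4,11)
river: ρ → (11,18,-2)
river: ρ → (-2,18,11)
river: ρ → (11,4,-9)
river: ρ → (-9,14,6)
ρ-cycle length = 12 (tail of 0 descent steps not counted)

12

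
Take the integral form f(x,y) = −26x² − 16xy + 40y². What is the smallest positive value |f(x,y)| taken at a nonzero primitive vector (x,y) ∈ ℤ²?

descent: ρ → (40,16,-26)  [lands on river]
river: ρ → (-26,36,30)
river: ρ → (30,24,-32)
river: ρ → (-32,40,22)
river: ρ → (22,48,-24)
river: ρ → (-24,48,22)
river: ρ → (22,40,-32)
river: ρ → (-32,24,30)
river: ρ → (30,36,-26)
river: ρ → (-26,16,40)
river: ρ → (40,64,-2)
river: ρ → (-2,64,40)
closes: descent 1, river 12
min |a| on river = 2

2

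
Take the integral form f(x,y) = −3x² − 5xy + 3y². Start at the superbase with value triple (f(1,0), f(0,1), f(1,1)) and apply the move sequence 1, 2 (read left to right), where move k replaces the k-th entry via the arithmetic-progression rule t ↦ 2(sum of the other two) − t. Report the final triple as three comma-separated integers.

start (-3,3,-5) = (f(1,0),f(0,1),f(1,1))
replace slot 1: 2·(3+(-5)) − (-3) = -1 → (-1,3,-5)
replace slot 2: 2·((-1)+(-5)) − 3 = -15 → (-1,-15,-5)

-1,-15,-5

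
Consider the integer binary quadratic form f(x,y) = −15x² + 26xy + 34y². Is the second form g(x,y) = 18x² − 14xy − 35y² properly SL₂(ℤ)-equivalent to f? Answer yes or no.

D₁ = 2716, D₂ = 2716
river cycle of f (length 28): (34, 42, -7), (-7, 42, 34), (34, 26, -15), (-15, 34, 26), (26, 18, -23), (-23, 28, 21), (21, 14, -30), (-30, 46, 5), (5, 44, -39), (-39, 34, 10), … (18 more)
river cycle of g (length 16): (18, 22, -31), (-31, 40, 9), (9, 50, -6), (-6, 46, 25), (25, 4, -27), (-27, 50, 2), (2, 50, -27), (-27, 4, 25), (25, 46, -6), (-6, 50, 9), … (6 more)
cycles differ ⇒ inequivalent

no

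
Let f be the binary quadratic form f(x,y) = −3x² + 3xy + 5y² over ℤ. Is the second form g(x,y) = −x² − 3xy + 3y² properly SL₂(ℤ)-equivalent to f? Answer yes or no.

D₁ = 69, D₂ = 21
discriminants differ ⇒ not SL₂(ℤ)-equivalent

no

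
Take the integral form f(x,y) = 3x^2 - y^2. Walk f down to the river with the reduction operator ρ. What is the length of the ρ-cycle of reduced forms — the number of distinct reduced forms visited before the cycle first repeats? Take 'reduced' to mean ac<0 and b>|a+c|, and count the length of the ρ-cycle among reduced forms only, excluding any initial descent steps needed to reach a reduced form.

D = 12, ⌊√D⌋ = 3
descent: ρ → (-1,2,2)  [lands on river]
river: ρ → (2,2,-1)
ρ-cycle length = 2 (tail of 1 descent step not counted)

2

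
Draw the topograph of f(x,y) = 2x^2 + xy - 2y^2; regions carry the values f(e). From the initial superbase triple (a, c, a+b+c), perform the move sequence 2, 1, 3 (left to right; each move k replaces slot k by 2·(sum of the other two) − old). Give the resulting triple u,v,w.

start (2,-2,1) = (f(1,0),f(0,1),f(1,1))
replace slot 2: 2·(2+1) − (-2) = 8 → (2,8,1)
replace slot 1: 2·(8+1) − 2 = 16 → (16,8,1)
replace slot 3: 2·(16+8) − 1 = 47 → (16,8,47)

16,8,47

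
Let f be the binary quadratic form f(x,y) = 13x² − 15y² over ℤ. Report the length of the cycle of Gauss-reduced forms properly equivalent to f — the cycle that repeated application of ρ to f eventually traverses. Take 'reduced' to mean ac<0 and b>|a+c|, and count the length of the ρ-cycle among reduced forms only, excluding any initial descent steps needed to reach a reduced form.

D = 780, ⌊√D⌋ = 27
descent: ρ → (-15,0,13)
descent: ρ → (13,26,-2)  [lands on river]
river: ρ → (-2,26,13)
ρ-cycle length = 2 (tail of 2 descent steps not counted)

2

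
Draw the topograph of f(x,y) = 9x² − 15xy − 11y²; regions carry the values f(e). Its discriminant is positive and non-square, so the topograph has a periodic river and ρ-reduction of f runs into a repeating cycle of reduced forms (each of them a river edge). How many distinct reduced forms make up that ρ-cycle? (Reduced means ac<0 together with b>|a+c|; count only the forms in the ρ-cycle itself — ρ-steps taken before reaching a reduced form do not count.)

D = 621, ⌊√D⌋ = 24
descent: ρ → (-11,15,9)  [lands on river]
river: ρ → (9,21,-5)
river: ρ → (-5,19,13)
river: ρ → (13,7,-11)
ρ-cycle length = 4 (tail of 1 descent step not counted)

4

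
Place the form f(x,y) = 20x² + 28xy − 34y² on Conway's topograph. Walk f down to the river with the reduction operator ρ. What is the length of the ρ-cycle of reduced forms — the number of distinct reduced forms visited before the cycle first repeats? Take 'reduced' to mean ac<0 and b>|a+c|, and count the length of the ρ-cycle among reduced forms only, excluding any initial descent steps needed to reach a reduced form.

D = 3504, ⌊√D⌋ = 59
river: ρ → (-34,40,14)
river: ρ → (14,44,-28)
river: ρ → (-28,12,30)
river: ρ → (30,48,-10)
river: ρ → (-10,52,20)
river: ρ → (20,28,-34)
ρ-cycle length = 6 (tail of 0 descent steps not counted)

6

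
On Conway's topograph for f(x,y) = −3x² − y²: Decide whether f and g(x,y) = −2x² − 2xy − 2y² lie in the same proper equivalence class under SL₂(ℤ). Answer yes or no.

D₁ = -12, D₂ = -12
f is negative-definite; reduce −f:
−f: flip: (3,0,1)→(1,0,3)
−f: reduced (well bottom): (1,0,3) with a≤c, −a<b≤a
flip sign back: reduced form of f is (-1,0,-3)
g is negative-definite; reduce −g:
−g: reduced (well bottom): (2,2,2) with a≤c, −a<b≤a
flip sign back: reduced form of g is (-2,-2,-2)
reduced forms (-1, 0, -3) vs (-2, -2, -2) ⇒ inequivalent

no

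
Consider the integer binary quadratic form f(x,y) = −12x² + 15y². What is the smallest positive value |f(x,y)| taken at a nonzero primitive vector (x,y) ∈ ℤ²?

descent: ρ → (15,0,-12)
descent: ρ → (-12,24,3)  [lands on river]
river: ρ → (3,24,-12)
closes: descent 2, river 2
min |a| on river = 3

3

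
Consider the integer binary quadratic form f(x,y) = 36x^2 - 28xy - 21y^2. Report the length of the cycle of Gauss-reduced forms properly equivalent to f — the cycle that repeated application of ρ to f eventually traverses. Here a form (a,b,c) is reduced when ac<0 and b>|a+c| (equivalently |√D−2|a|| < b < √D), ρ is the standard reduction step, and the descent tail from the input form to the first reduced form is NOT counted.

D = 3808, ⌊√D⌋ = 61
descent: ρ → (-21,28,36)  [lands on river]
river: ρ → (36,44,-13)
river: ρ → (-13,60,4)
river: ρ → (4,60,-13)
river: ρ → (-13,44,36)
river: ρ → (36,28,-21)
river: ρ → (-21,56,8)
river: ρ → (8,56,-21)
ρ-cycle length = 8 (tail of 1 descent step not counted)

8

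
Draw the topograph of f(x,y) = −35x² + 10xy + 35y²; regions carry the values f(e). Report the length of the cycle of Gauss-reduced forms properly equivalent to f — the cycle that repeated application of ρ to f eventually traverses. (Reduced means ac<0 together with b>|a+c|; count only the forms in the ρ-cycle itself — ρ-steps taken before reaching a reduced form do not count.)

D = 5000, ⌊√D⌋ = 70
river: ρ → (35,60,-10)
river: ρ → (-10,60,35)
river: ρ → (35,10,-35)
river: ρ → (-35,60,10)
river: ρ → (10,60,-35)
river: ρ → (-35,10,35)
ρ-cycle length = 6 (tail of 0 descent steps not counted)

6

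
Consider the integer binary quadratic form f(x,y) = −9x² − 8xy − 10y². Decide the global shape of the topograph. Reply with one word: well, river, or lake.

D = b²−4ac = (-8)² − 4·(-9)·(-10) = -296
D < 0 ⇒ definite ⇒ every region one sign ⇒ single well

well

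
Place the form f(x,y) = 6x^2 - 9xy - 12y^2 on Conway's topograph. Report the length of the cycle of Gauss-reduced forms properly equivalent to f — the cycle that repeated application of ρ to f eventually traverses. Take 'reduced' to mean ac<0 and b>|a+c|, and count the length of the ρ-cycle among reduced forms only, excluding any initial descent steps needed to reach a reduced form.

D = 369, ⌊√D⌋ = 19
descent: ρ → (-12,9,6)  [lands on river]
river: ρ → (6,15,-6)
river: ρ → (-6,9,12)
river: ρ → (12,15,-3)
river: ρ → (-3,15,12)
river: ρ → (12,9,-6)
river: ρ → (-6,15,6)
river: ρ → (6,9,-12)
river: ρ → (-12,15,3)
river: ρ → (3,15,-12)
ρ-cycle length = 10 (tail of 1 descent step not counted)

10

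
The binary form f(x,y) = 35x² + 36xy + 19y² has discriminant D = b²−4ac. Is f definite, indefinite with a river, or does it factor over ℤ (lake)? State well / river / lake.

D = b²−4ac = 36² − 4·35·19 = -1364
D < 0 ⇒ definite ⇒ every region one sign ⇒ single well

well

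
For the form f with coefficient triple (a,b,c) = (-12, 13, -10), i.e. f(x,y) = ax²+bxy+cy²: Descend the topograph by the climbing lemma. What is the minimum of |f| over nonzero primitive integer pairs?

translate: b→11 (≡-13 mod 24), so (12,-13,10)→(12,11,9)
flip: (12,11,9)→(9,-11,12)
translate: b→7 (≡-11 mod 18), so (9,-11,12)→(9,7,10)
reduced (well bottom): (9,7,10) with a≤c, −a<b≤a
well minimum |f| = |-9| = 9 (negative-definite)

9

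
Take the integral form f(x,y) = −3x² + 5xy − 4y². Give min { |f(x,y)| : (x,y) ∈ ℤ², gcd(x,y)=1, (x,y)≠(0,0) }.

translate: b→1 (≡-5 mod 6), so (3,-5,4)→(3,1,2)
flip: (3,1,2)→(2,-1,3)
reduced (well bottom): (2,-1,3) with a≤c, −a<b≤a
well minimum |f| = |-2| = 2 (negative-definite)

2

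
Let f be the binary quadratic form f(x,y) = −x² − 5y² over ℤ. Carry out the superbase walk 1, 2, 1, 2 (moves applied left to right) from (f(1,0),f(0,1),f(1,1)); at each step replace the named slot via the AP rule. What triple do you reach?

start (-1,-5,-6) = (f(1,0),f(0,1),f(1,1))
replace slot 1: 2·((-5)+(-6)) − (-1) = -21 → (-21,-5,-6)
replace slot 2: 2·((-21)+(-6)) − (-5) = -49 → (-21,-49,-6)
replace slot 1: 2·((-49)+(-6)) − (-21) = -89 → (-89,-49,-6)
replace slot 2: 2·((-89)+(-6)) − (-49) = -141 → (-89,-141,-6)

-89,-141,-6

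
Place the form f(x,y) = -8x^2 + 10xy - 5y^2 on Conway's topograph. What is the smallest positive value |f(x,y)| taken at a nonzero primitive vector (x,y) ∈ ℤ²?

translate: b→6 (≡-10 mod 16), so (8,-10,5)→(8,6,3)
flip: (8,6,3)→(3,-6,8)
translate: b→0 (≡-6 mod 6), so (3,-6,8)→(3,0,5)
reduced (well bottom): (3,0,5) with a≤c, −a<b≤a
well minimum |f| = |-3| = 3 (negative-definite)

3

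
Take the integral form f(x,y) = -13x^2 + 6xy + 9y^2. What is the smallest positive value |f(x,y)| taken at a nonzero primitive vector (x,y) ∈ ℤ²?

river: ρ → (9,12,-10)
river: ρ → (-10,8,11)
river: ρ → (11,14,-7)
river: ρ → (-7,14,11)
river: ρ → (11,8,-10)
river: ρ → (-10,12,9)
river: ρ → (9,6,-13)
river: ρ → (-13,20,2)
river: ρ → (2,20,-13)
river: ρ → (-13,6,9)
closes: descent 0, river 10
min |a| on river = 2

2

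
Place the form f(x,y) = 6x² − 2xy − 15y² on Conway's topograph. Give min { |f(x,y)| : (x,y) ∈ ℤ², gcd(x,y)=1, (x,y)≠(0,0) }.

descent: ρ → (-15,2,6)
descent: ρ → (6,10,-11)  [lands on river]
river: ρ → (-11,12,5)
river: ρ → (5,18,-2)
river: ρ → (-2,18,5)
river: ρ → (5,12,-11)
river: ρ → (-11,10,6)
river: ρ → (6,14,-7)
river: ρ → (-7,14,6)
closes: descent 2, river 8
min |a| on river = 2

2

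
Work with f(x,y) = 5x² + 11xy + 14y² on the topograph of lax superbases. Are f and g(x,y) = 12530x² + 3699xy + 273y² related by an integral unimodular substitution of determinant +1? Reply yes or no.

D₁ = -159, D₂ = -159
f: translate: b→1 (≡11 mod 10), so (5,11,14)→(5,1,8)
f: reduced (well bottom): (5,1,8) with a≤c, −a<b≤a
g: flip: (12530,3699,273)→(273,-3699,12530)
g: translate: b→123 (≡-3699 mod 546), so (273,-3699,12530)→(273,123,14)
g: flip: (273,123,14)→(14,-123,273)
g: translate: b→-11 (≡-123 mod 28), so (14,-123,273)→(14,-11,5)
g: flip: (14,-11,5)→(5,11,14)
g: translate: b→1 (≡11 mod 10), so (5,11,14)→(5,1,8)
g: reduced (well bottom): (5,1,8) with a≤c, −a<b≤a
reduced forms (5, 1, 8) vs (5, 1, 8) ⇒ equivalent

yes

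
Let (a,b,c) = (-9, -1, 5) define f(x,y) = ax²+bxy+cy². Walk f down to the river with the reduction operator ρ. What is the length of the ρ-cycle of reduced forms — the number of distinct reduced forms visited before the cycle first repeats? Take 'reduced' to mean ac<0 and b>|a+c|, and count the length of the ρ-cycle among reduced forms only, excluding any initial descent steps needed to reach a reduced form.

D = 181, ⌊√D⌋ = 13
descent: ρ → (5,11,-3)  [lands on river]
river: ρ → (-3,13,1)
river: ρ → (1,13,-3)
river: ρ → (-3,11,5)
river: ρ → (5,9,-5)
river: ρ → (-5,11,3)
river: ρ → (3,13,-1)
river: ρ → (-1,13,3)
river: ρ → (3,11,-5)
river: ρ → (-5,9,5)
ρ-cycle length = 10 (tail of 1 descent step not counted)

10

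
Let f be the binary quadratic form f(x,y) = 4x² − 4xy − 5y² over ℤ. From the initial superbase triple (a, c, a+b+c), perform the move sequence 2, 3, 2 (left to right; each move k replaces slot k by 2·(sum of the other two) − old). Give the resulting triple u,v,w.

start (4,-5,-5) = (f(1,0),f(0,1),f(1,1))
replace slot 2: 2·(4+(-5)) − (-5) = 3 → (4,3,-5)
replace slot 3: 2·(4+3) − (-5) = 19 → (4,3,19)
replace slot 2: 2·(4+19) − 3 = 43 → (4,43,19)

4,43,19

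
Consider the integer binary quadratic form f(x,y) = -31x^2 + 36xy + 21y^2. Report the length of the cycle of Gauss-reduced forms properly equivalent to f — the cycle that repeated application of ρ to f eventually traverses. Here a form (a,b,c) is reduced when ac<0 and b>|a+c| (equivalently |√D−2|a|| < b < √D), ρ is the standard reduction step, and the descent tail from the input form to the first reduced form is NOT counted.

D = 3900, ⌊√D⌋ = 62
river: ρ → (21,48,-19)
river: ρ → (-19,28,41)
river: ρ → (41,54,-6)
river: ρ → (-6,54,41)
river: ρ → (41,28,-19)
river: ρ → (-19,48,21)
river: ρ → (21,36,-31)
river: ρ → (-31,26,26)
river: ρ → (26,26,-31)
river: ρ → (-31,36,21)
ρ-cycle length = 10 (tail of 0 descent steps not counted)

10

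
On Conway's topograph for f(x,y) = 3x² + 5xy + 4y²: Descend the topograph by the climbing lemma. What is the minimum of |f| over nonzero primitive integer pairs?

translate: b→-1 (≡5 mod 6), so (3,5,4)→(3,-1,2)
flip: (3,-1,2)→(2,1,3)
reduced (well bottom): (2,1,3) with a≤c, −a<b≤a
well minimum = a = 2

2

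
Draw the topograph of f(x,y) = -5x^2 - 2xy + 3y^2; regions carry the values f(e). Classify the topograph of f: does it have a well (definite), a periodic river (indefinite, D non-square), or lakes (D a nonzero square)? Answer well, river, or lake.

D = b²−4ac = (-2)² − 4·(-5)·3 = 64
D = 8² is a perfect square ⇒ form factors over ℤ ⇒ lakes

lake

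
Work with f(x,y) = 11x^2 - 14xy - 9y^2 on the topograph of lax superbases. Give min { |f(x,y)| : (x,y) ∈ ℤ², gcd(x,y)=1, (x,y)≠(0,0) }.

descent: ρ → (-9,14,11)  [lands on river]
river: ρ → (11,8,-12)
river: ρ → (-12,16,7)
river: ρ → (7,12,-16)
river: ρ → (-16,20,3)
river: ρ → (3,22,-9)
closes: descent 1, river 6
min |a| on river = 3

3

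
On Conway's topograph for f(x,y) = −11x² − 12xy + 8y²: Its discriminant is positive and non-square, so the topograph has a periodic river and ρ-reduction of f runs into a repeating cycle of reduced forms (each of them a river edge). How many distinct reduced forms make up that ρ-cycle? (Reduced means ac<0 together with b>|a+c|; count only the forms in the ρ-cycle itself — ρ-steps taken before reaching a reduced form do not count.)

D = 496, ⌊√D⌋ = 22
descent: ρ → (8,12,-11)  [lands on river]
river: ρ → (-11,10,9)
river: ρ → (9,8,-12)
river: ρ → (-12,16,5)
river: ρ → (5,14,-15)
river: ρ → (-15,16,4)
river: ρ → (4,16,-15)
river: ρ → (-15,14,5)
river: ρ → (5,16,-12)
river: ρ → (-12,8,9)
river: ρ → (9,10,-11)
river: ρ → (-11,12,8)
river: ρ → (8,20,-3)
river: ρ → (-3,22,1)
river: ρ → (1,22,-3)
river: ρ → (-3,20,8)
ρ-cycle length = 16 (tail of 1 descent step not counted)

16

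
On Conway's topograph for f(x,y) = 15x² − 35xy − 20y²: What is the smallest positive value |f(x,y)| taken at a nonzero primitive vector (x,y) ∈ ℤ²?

descent: ρ → (-20,35,15)  [lands on river]
river: ρ → (15,25,-30)
river: ρ → (-30,35,10)
river: ρ → (10,45,-10)
river: ρ → (-10,35,30)
river: ρ → (30,25,-15)
river: ρ → (-15,35,20)
river: ρ → (20,45,-5)
river: ρ → (-5,45,20)
river: ρ → (20,35,-15)
river: ρ → (-15,25,30)
river: ρ → (30,35,-10)
river: ρ → (-10,45,10)
river: ρ → (10,35,-30)
river: ρ → (-30,25,15)
river: ρ → (15,35,-20)
river: ρ → (-20,45,5)
river: ρ → (5,45,-20)
closes: descent 1, river 18
min |a| on river = 5

5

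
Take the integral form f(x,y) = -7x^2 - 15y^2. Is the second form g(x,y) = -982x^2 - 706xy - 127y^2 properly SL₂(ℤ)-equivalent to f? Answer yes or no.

D₁ = -420, D₂ = -420
f is negative-definite; reduce −f:
−f: reduced (well bottom): (7,0,15) with a≤c, −a<b≤a
flip sign back: reduced form of f is (-7,0,-15)
g is negative-definite; reduce −g:
−g: flip: (982,706,127)→(127,-706,982)
−g: translate: b→56 (≡-706 mod 254), so (127,-706,982)→(127,56,7)
−g: flip: (127,56,7)→(7,-56,127)
−g: translate: b→0 (≡-56 mod 14), so (7,-56,127)→(7,0,15)
−g: reduced (well bottom): (7,0,15) with a≤c, −a<b≤a
flip sign back: reduced form of g is (-7,0,-15)
reduced forms (-7, 0, -15) vs (-7, 0, -15) ⇒ equivalent

yes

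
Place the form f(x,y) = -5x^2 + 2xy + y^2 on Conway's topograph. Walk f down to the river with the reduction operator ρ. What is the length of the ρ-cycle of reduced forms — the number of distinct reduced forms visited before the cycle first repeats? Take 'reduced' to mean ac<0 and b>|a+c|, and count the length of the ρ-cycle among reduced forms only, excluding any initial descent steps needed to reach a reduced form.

D = 24, ⌊√D⌋ = 4
descent: ρ → (1,4,-2)  [lands on river]
river: ρ → (-2,4,1)
ρ-cycle length = 2 (tail of 1 descent step not counted)

2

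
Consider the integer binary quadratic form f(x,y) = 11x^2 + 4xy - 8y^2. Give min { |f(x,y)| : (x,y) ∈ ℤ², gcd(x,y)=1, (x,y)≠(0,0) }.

river: ρ → (-8,12,7)
river: ρ → (7,16,-4)
river: ρ → (-4,16,7)
river: ρ → (7,12,-8)
river: ρ → (-8,4,11)
river: ρ → (11,18,-1)
river: ρ → (-1,18,11)
river: ρ → (11,4,-8)
closes: descent 0, river 8
min |a| on river = 1

1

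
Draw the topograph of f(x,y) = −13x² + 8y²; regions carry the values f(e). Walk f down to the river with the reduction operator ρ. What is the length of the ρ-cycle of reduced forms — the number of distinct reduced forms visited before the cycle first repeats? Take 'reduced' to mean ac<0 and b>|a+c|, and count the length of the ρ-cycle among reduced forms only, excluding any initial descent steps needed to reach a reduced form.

D = 416, ⌊√D⌋ = 20
descent: ρ → (8,16,-5)  [lands on river]
river: ρ → (-5,14,11)
river: ρ → (11,8,-8)
river: ρ → (-8,8,11)
river: ρ → (11,14,-5)
river: ρ → (-5,16,8)
ρ-cycle length = 6 (tail of 1 descent step not counted)

6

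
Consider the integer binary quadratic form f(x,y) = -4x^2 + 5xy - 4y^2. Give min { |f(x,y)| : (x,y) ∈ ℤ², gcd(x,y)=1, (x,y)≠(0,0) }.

translate: b→3 (≡-5 mod 8), so (4,-5,4)→(4,3,3)
flip: (4,3,3)→(3,-3,4)
translate: b→3 (≡-3 mod 6), so (3,-3,4)→(3,3,4)
reduced (well bottom): (3,3,4) with a≤c, −a<b≤a
well minimum |f| = |-3| = 3 (negative-definite)

3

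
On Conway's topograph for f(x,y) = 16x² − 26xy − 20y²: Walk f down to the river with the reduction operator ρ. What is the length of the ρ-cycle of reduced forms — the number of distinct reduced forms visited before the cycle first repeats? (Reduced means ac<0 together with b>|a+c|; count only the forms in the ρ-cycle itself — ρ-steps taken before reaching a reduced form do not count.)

D = 1956, ⌊√D⌋ = 44
descent: ρ → (-20,26,16)  [lands on river]
river: ρ → (16,38,-8)
river: ρ → (-8,42,6)
river: ρ → (6,42,-8)
river: ρ → (-8,38,16)
river: ρ → (16,26,-20)
river: ρ → (-20,14,22)
river: ρ → (22,30,-12)
river: ρ → (-12,42,4)
river: ρ → (4,38,-32)
river: ρ → (-32,26,10)
river: ρ → (10,34,-20)
river: ρ → (-20,6,24)
river: ρ → (24,42,-2)
river: ρ → (-2,42,24)
river: ρ → (24,6,-20)
river: ρ → (-20,34,10)
river: ρ → (10,26,-32)
river: ρ → (-32,38,4)
river: ρ → (4,42,-12)
river: ρ → (-12,30,22)
river: ρ → (22,14,-20)
ρ-cycle length = 22 (tail of 1 descent step not counted)

22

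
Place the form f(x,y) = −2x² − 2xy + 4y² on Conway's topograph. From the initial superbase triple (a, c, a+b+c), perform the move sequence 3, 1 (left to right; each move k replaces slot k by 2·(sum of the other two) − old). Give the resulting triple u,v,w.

start (-2,4,0) = (f(1,0),f(0,1),f(1,1))
replace slot 3: 2·((-2)+4) − 0 = 4 → (-2,4,4)
replace slot 1: 2·(4+4) − (-2) = 18 → (18,4,4)

18,4,4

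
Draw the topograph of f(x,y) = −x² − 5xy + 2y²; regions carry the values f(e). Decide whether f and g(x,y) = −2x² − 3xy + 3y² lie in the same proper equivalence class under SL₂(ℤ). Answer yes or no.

D₁ = 33, D₂ = 33
river cycle of f (length 4): (2, 5, -1), (-1, 5, 2), (2, 3, -3), (-3, 3, 2)
river cycle of g (length 4): (3, 3, -2), (-2, 5, 1), (1, 5, -2), (-2, 3, 3)
cycles differ ⇒ inequivalent

no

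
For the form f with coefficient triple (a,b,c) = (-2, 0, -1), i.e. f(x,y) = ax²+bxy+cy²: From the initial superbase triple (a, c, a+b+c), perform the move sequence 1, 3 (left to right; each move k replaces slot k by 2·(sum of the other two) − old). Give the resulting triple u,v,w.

start (-2,-1,-3) = (f(1,0),f(0,1),f(1,1))
replace slot 1: 2·((-1)+(-3)) − (-2) = -6 → (-6,-1,-3)
replace slot 3: 2·((-6)+(-1)) − (-3) = -11 → (-6,-1,-11)

-6,-1,-11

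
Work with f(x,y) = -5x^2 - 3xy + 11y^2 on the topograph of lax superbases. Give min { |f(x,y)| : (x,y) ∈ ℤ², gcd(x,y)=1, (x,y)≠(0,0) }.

descent: ρ → (11,3,-5)
descent: ρ → (-5,7,9)  [lands on river]
river: ρ → (9,11,-3)
river: ρ → (-3,13,5)
river: ρ → (5,7,-9)
river: ρ → (-9,11,3)
river: ρ → (3,13,-5)
closes: descent 2, river 6
min |a| on river = 3

3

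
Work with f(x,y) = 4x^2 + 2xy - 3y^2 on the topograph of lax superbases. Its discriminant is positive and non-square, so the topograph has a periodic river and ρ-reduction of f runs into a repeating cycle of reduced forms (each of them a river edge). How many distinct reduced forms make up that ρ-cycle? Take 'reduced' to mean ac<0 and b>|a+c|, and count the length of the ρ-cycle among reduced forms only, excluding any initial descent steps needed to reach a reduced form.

D = 52, ⌊√D⌋ = 7
river: ρ → (-3,4,3)
river: ρ → (3,2,-4)
river: ρ → (-4,6,1)
river: ρ → (1,6,-4)
river: ρ → (-4,2,3)
river: ρ → (3,4,-3)
river: ρ → (-3,2,4)
river: ρ → (4,6,-1)
river: ρ → (-1,6,4)
river: ρ → (4,2,-3)
ρ-cycle length = 10 (tail of 0 descent steps not counted)

10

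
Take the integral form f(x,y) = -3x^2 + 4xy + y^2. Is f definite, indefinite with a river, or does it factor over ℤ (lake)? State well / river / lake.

D = b²−4ac = 4² − 4·(-3)·1 = 28
D > 0 non-square ⇒ indefinite ⇒ periodic river

river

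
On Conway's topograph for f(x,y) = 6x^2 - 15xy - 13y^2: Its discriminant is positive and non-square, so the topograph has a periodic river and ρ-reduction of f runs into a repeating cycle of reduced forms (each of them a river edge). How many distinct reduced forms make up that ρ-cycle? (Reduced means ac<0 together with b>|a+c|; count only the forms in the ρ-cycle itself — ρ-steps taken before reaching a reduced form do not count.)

D = 537, ⌊√D⌋ = 23
descent: ρ → (-13,15,6)  [lands on river]
river: ρ → (6,21,-4)
river: ρ → (-4,19,11)
river: ρ → (11,3,-12)
river: ρ → (-12,21,2)
river: ρ → (2,23,-1)
river: ρ → (-1,23,2)
river: ρ → (2,21,-12)
river: ρ → (-12,3,11)
river: ρ → (11,19,-4)
river: ρ → (-4,21,6)
river: ρ → (6,15,-13)
river: ρ → (-13,11,8)
river: ρ → (8,21,-3)
river: ρ → (-3,21,8)
river: ρ → (8,11,-13)
ρ-cycle length = 16 (tail of 1 descent step not counted)

16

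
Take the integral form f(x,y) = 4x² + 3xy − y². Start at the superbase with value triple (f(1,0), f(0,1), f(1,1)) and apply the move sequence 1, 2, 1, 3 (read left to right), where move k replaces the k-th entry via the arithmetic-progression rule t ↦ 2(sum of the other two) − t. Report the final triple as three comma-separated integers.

start (4,-1,6) = (f(1,0),f(0,1),f(1,1))
replace slot 1: 2·((-1)+6) − 4 = 6 → (6,-1,6)
replace slot 2: 2·(6+6) − (-1) = 25 → (6,25,6)
replace slot 1: 2·(25+6) − 6 = 56 → (56,25,6)
replace slot 3: 2·(56+25) − 6 = 156 → (56,25,156)

56,25,156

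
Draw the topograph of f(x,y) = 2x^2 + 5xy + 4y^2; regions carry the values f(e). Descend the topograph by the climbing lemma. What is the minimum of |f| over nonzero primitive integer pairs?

translate: b→1 (≡5 mod 4), so (2,5,4)→(2,1,1)
flip: (2,1,1)→(1,-1,2)
translate: b→1 (≡-1 mod 2), so (1,-1,2)→(1,1,2)
reduced (well bottom): (1,1,2) with a≤c, −a<b≤a
well minimum = a = 1

1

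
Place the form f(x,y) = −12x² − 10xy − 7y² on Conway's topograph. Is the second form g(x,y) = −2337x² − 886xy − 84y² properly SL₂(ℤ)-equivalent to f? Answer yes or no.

D₁ = -236, D₂ = -236
f is negative-definite; reduce −f:
−f: flip: (12,10,7)→(7,-10,12)
−f: translate: b→4 (≡-10 mod 14), so (7,-10,12)→(7,4,9)
−f: reduced (well bottom): (7,4,9) with a≤c, −a<b≤a
flip sign back: reduced form of f is (-7,-4,-9)
g is negative-definite; reduce −g:
−g: flip: (2337,886,84)→(84,-886,2337)
−g: translate: b→-46 (≡-886 mod 168), so (84,-886,2337)→(84,-46,7)
−g: flip: (84,-46,7)→(7,46,84)
−g: translate: b→4 (≡46 mod 14), so (7,46,84)→(7,4,9)
−g: reduced (well bottom): (7,4,9) with a≤c, −a<b≤a
flip sign back: reduced form of g is (-7,-4,-9)
reduced forms (-7, -4, -9) vs (-7, -4, -9) ⇒ equivalent

yes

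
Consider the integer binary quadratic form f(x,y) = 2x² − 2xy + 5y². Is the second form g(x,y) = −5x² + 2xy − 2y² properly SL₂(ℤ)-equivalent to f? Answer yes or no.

D₁ = -36, D₂ = -36
f: translate: b→2 (≡-2 mod 4), so (2,-2,5)→(2,2,5)
f: reduced (well bottom): (2,2,5) with a≤c, −a<b≤a
g is negative-definite; reduce −g:
−g: flip: (5,-2,2)→(2,2,5)
−g: reduced (well bottom): (2,2,5) with a≤c, −a<b≤a
flip sign back: reduced form of g is (-2,-2,-5)
reduced forms (2, 2, 5) vs (-2, -2, -5) ⇒ inequivalent

no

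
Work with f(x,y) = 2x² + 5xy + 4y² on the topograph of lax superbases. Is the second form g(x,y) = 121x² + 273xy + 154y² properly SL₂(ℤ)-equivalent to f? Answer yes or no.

D₁ = -7, D₂ = -7
f: translate: b→1 (≡5 mod 4), so (2,5,4)→(2,1,1)
f: flip: (2,1,1)→(1,-1,2)
f: translate: b→1 (≡-1 mod 2), so (1,-1,2)→(1,1,2)
f: reduced (well bottom): (1,1,2) with a≤c, −a<b≤a
g: translate: b→31 (≡273 mod 242), so (121,273,154)→(121,31,2)
g: flip: (121,31,2)→(2,-31,121)
g: translate: b→1 (≡-31 mod 4), so (2,-31,121)→(2,1,1)
g: flip: (2,1,1)→(1,-1,2)
g: translate: b→1 (≡-1 mod 2), so (1,-1,2)→(1,1,2)
g: reduced (well bottom): (1,1,2) with a≤c, −a<b≤a
reduced forms (1, 1, 2) vs (1, 1, 2) ⇒ equivalent

yes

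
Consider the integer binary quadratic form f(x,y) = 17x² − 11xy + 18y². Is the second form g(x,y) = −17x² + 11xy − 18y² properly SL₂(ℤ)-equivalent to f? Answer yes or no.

D₁ = -1103, D₂ = -1103
f: reduced (well bottom): (17,-11,18) with a≤c, −a<b≤a
g is negative-definite; reduce −g:
−g: reduced (well bottom): (17,-11,18) with a≤c, −a<b≤a
flip sign back: reduced form of g is (-17,11,-18)
reduced forms (17, -11, 18) vs (-17, 11, -18) ⇒ inequivalent

no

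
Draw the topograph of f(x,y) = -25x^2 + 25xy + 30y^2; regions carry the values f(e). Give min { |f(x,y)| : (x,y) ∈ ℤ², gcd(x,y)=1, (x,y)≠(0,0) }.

river: ρ → (30,35,-20)
river: ρ → (-20,45,20)
river: ρ → (20,35,-30)
river: ρ → (-30,25,25)
river: ρ → (25,25,-30)
river: ρ → (-30,35,20)
river: ρ → (20,45,-20)
river: ρ → (-20,35,30)
river: ρ → (30,25,-25)
river: ρ → (-25,25,30)
closes: descent 0, river 10
min |a| on river = 20

20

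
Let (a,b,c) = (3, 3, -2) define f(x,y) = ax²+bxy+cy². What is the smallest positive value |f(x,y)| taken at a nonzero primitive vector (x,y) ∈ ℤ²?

river: ρ → (-2,5,1)
river: ρ → (1,5,-2)
river: ρ → (-2,3,3)
river: ρ → (3,3,-2)
closes: descent 0, river 4
min |a| on river = 1

1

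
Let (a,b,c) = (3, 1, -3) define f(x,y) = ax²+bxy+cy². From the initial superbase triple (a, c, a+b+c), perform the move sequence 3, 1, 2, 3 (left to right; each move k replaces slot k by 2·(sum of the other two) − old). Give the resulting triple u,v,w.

start (3,-3,1) = (f(1,0),f(0,1),f(1,1))
replace slot 3: 2·(3+(-3)) − 1 = -1 → (3,-3,-1)
replace slot 1: 2·((-3)+(-1)) − 3 = -11 → (-11,-3,-1)
replace slot 2: 2·((-11)+(-1)) − (-3) = -21 → (-11,-21,-1)
replace slot 3: 2·((-11)+(-21)) − (-1) = -63 → (-11,-21,-63)

-11,-21,-63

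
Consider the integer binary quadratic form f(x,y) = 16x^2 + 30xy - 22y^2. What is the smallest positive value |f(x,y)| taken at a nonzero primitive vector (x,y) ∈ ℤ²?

river: ρ → (-22,14,24)
river: ρ → (24,34,-12)
river: ρ → (-12,38,18)
river: ρ → (18,34,-16)
river: ρ → (-16,30,22)
river: ρ → (22,14,-24)
river: ρ → (-24,34,12)
river: ρ → (12,38,-18)
river: ρ → (-18,34,16)
river: ρ → (16,30,-22)
closes: descent 0, river 10
min |a| on river = 12

12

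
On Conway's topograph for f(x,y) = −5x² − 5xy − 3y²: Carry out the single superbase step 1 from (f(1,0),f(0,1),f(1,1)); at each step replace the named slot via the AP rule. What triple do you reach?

start (-5,-3,-13) = (f(1,0),f(0,1),f(1,1))
replace slot 1: 2·((-3)+(-13)) − (-5) = -27 → (-27,-3,-13)

-27,-3,-13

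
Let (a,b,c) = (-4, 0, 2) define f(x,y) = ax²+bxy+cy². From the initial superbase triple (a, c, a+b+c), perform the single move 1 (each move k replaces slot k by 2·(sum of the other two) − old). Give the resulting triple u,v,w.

start (-4,2,-2) = (f(1,0),f(0,1),f(1,1))
replace slot 1: 2·(2+(-2)) − (-4) = 4 → (4,2,-2)

4,2,-2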